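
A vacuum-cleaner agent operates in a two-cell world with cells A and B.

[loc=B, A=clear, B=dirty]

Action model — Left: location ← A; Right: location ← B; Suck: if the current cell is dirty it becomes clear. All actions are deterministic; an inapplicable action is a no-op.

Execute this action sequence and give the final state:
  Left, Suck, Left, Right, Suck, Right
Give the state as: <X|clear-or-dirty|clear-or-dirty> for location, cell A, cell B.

[1] after Left: <A|clear|dirty>
[2] after Suck: <A|clear|dirty>
[3] after Left: <A|clear|dirty>
[4] after Right: <B|clear|dirty>
[5] after Suck: <B|clear|clear>
[6] after Right: <B|clear|clear>

<B|clear|clear>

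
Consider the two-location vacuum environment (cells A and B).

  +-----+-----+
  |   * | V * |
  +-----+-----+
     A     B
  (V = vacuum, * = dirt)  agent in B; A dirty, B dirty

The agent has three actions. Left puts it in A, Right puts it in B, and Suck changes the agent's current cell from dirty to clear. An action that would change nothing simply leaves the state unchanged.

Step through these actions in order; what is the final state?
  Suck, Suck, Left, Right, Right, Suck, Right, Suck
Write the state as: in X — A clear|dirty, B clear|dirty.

1) do Suck; now in B — A dirty, B clear
2) do Suck; now in B — A dirty, B clear
3) do Left; now in A — A dirty, B clear
4) do Right; now in B — A dirty, B clear
5) do Right; now in B — A dirty, B clear
6) do Suck; now in B — A dirty, B clear
7) do Right; now in B — A dirty, B clear
8) do Suck; now in B — A dirty, B clear

in B — A dirty, B clear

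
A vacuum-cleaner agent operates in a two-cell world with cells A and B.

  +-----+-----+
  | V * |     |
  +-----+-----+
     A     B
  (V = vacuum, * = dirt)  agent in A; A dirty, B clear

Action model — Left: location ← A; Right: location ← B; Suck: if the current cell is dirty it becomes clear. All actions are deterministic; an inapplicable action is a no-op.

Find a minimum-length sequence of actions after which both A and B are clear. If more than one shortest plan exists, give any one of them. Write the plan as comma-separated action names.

[1] after Suck: <A|clear|clear>
min 1: A is dirty, one Suck

Suck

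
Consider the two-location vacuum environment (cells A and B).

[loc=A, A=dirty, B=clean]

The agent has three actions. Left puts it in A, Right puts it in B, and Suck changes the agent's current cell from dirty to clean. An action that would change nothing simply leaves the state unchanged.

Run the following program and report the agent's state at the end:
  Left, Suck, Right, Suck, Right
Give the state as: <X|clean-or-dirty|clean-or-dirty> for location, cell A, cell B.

<B|clean|clean>

1. Left → <A|dirty|clean>
2. Suck → <A|clean|clean>
3. Right → <B|clean|clean>
4. Suck → <B|clean|clean>
5. Right → <B|clean|clean>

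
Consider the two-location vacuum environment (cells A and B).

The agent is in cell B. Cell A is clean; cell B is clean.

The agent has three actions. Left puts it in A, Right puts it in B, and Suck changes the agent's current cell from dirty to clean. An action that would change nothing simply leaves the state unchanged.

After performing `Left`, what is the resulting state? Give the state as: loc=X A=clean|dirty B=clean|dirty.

start: loc=B A=clean B=clean
1) do Left; now loc=A A=clean B=clean

loc=A A=clean B=clean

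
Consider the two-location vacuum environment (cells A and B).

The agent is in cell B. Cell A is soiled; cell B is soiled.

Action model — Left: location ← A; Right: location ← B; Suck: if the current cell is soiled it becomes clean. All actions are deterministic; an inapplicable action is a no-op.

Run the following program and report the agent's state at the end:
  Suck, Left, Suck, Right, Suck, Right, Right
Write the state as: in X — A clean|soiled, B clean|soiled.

t=1 Suck ⇒ in B — A soiled, B clean
t=2 Left ⇒ in A — A soiled, B clean
t=3 Suck ⇒ in A — A clean, B clean
t=4 Right ⇒ in B — A clean, B clean
t=5 Suck ⇒ in B — A clean, B clean
t=6 Right ⇒ in B — A clean, B clean
t=7 Right ⇒ in B — A clean, B clean

in B — A clean, B clean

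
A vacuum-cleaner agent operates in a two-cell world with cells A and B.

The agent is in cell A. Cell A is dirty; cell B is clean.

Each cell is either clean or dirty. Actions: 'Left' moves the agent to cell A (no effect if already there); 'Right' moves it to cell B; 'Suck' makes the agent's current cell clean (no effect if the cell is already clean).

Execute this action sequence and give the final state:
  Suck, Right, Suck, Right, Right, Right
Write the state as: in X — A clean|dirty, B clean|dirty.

step 1/6 (Suck): in A — A clean, B clean
step 2/6 (Right): in B — A clean, B clean
step 3/6 (Suck): in B — A clean, B clean
step 4/6 (Right): in B — A clean, B clean
step 5/6 (Right): in B — A clean, B clean
step 6/6 (Right): in B — A clean, B clean

in B — A clean, B clean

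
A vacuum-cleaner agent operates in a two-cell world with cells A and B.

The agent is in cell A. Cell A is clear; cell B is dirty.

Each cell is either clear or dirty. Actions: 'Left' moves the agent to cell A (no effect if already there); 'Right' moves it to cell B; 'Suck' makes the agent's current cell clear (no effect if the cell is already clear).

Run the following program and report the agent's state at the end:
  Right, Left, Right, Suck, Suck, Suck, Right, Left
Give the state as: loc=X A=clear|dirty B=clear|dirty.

[1] after Right: loc=B A=clear B=dirty
[2] after Left: loc=A A=clear B=dirty
[3] after Right: loc=B A=clear B=dirty
[4] after Suck: loc=B A=clear B=clear
[5] after Suck: loc=B A=clear B=clear
[6] after Suck: loc=B A=clear B=clear
[7] after Right: loc=B A=clear B=clear
[8] after Left: loc=A A=clear B=clear

loc=A A=clear B=clear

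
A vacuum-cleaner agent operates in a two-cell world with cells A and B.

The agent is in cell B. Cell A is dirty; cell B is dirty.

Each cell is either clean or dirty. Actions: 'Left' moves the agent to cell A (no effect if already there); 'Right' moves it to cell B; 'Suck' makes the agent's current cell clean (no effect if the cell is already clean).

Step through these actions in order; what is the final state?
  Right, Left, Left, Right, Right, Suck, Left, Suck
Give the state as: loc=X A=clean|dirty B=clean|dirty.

loc=A A=clean B=clean

[1] after Right: loc=B A=dirty B=dirty
[2] after Left: loc=A A=dirty B=dirty
[3] after Left: loc=A A=dirty B=dirty
[4] after Right: loc=B A=dirty B=dirty
[5] after Right: loc=B A=dirty B=dirty
[6] after Suck: loc=B A=dirty B=clean
[7] after Left: loc=A A=dirty B=clean
[8] after Suck: loc=A A=clean B=clean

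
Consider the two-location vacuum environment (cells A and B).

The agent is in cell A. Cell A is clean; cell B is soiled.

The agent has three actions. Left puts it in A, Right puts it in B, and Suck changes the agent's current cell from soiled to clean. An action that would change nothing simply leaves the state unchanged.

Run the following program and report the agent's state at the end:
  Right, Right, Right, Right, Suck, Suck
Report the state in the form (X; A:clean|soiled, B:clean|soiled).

step 1/6 (Right): (B; A:clean, B:soiled)
step 2/6 (Right): (B; A:clean, B:soiled)
step 3/6 (Right): (B; A:clean, B:soiled)
step 4/6 (Right): (B; A:clean, B:soiled)
step 5/6 (Suck): (B; A:clean, B:clean)
step 6/6 (Suck): (B; A:clean, B:clean)

(B; A:clean, B:clean)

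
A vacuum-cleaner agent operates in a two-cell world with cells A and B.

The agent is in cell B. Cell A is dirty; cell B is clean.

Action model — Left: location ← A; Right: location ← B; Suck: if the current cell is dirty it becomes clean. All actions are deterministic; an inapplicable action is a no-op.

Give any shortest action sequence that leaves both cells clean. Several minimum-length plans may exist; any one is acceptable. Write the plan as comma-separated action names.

Left, Suck

1) do Left; now loc=A A=dirty B=clean
2) do Suck; now loc=A A=clean B=clean
min 2: go A then Suck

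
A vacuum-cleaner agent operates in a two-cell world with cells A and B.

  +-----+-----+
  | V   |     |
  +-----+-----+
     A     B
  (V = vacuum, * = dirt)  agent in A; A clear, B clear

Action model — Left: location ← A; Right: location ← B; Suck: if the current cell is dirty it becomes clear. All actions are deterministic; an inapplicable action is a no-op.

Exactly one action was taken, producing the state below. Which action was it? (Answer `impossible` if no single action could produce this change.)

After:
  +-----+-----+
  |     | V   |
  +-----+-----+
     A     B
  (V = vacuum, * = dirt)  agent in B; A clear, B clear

try  Left: <A|clear|clear>
try Right: <B|clear|clear>  ← match
try  Suck: <A|clear|clear>

Right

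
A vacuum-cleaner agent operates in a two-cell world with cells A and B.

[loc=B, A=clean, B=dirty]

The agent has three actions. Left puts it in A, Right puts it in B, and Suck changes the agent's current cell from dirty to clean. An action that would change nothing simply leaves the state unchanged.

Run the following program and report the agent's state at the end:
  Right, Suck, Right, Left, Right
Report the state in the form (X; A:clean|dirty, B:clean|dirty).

(B; A:clean, B:clean)

t=1 Right ⇒ (B; A:clean, B:dirty)
t=2 Suck ⇒ (B; A:clean, B:clean)
t=3 Right ⇒ (B; A:clean, B:clean)
t=4 Left ⇒ (A; A:clean, B:clean)
t=5 Right ⇒ (B; A:clean, B:clean)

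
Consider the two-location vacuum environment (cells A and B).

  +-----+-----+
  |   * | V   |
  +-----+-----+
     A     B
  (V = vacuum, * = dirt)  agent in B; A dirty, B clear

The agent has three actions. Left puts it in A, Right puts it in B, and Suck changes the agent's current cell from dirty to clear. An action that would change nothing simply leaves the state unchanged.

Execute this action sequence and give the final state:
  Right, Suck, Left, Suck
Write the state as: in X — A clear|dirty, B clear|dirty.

in A — A clear, B clear

1) do Right; now in B — A dirty, B clear
2) do Suck; now in B — A dirty, B clear
3) do Left; now in A — A dirty, B clear
4) do Suck; now in A — A clear, B clear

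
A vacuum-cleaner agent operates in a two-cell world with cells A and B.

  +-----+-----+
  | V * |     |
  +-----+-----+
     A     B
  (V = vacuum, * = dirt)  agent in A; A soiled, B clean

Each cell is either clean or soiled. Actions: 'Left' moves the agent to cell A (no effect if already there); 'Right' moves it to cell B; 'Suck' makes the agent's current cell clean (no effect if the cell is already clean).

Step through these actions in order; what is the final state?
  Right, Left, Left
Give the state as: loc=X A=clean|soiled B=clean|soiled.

loc=A A=soiled B=clean

1. Right → loc=B A=soiled B=clean
2. Left → loc=A A=soiled B=clean
3. Left → loc=A A=soiled B=clean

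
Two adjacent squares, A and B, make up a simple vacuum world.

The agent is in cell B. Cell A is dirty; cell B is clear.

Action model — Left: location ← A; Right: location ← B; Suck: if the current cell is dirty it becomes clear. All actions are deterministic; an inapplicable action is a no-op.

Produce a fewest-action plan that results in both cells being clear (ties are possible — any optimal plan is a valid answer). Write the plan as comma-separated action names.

Left, Suck

[1] after Left: loc=A A=dirty B=clear
[2] after Suck: loc=A A=clear B=clear
min 2: go A then Suck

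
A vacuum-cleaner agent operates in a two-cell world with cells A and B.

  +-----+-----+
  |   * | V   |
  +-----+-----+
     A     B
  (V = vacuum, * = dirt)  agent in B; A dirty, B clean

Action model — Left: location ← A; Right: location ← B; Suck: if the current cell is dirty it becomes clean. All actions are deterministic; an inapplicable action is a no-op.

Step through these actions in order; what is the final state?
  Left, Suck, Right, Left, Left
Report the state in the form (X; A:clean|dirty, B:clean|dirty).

(A; A:clean, B:clean)

1) do Left; now (A; A:dirty, B:clean)
2) do Suck; now (A; A:clean, B:clean)
3) do Right; now (B; A:clean, B:clean)
4) do Left; now (A; A:clean, B:clean)
5) do Left; now (A; A:clean, B:clean)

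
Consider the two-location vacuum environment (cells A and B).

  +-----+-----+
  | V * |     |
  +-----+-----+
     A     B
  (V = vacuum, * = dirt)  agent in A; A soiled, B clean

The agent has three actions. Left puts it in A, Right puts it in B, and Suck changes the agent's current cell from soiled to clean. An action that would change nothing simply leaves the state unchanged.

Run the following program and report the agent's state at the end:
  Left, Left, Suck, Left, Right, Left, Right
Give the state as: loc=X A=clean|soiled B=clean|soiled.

step 1/7 (Left): loc=A A=soiled B=clean
step 2/7 (Left): loc=A A=soiled B=clean
step 3/7 (Suck): loc=A A=clean B=clean
step 4/7 (Left): loc=A A=clean B=clean
step 5/7 (Right): loc=B A=clean B=clean
step 6/7 (Left): loc=A A=clean B=clean
step 7/7 (Right): loc=B A=clean B=clean

loc=B A=clean B=clean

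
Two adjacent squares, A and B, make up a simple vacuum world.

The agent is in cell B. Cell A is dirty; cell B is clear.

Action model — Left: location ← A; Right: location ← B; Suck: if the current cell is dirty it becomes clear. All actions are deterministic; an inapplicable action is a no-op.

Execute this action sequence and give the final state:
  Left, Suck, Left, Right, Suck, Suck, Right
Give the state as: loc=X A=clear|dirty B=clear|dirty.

t=1 Left ⇒ loc=A A=dirty B=clear
t=2 Suck ⇒ loc=A A=clear B=clear
t=3 Left ⇒ loc=A A=clear B=clear
t=4 Right ⇒ loc=B A=clear B=clear
t=5 Suck ⇒ loc=B A=clear B=clear
t=6 Suck ⇒ loc=B A=clear B=clear
t=7 Right ⇒ loc=B A=clear B=clear

loc=B A=clear B=clear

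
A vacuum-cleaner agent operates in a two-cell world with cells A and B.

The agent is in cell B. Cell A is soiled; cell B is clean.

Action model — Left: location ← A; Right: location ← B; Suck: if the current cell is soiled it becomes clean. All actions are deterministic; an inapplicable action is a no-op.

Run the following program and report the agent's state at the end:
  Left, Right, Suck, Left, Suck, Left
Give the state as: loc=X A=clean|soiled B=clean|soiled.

loc=A A=clean B=clean

Left (#1): loc=A A=soiled B=clean
Right (#2): loc=B A=soiled B=clean
Suck (#3): loc=B A=soiled B=clean
Left (#4): loc=A A=soiled B=clean
Suck (#5): loc=A A=clean B=clean
Left (#6): loc=A A=clean B=clean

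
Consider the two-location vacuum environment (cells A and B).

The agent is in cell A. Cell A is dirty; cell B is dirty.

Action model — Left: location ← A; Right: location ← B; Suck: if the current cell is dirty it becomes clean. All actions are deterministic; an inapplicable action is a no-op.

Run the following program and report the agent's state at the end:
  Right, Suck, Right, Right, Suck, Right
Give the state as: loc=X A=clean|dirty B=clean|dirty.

t=1 Right ⇒ loc=B A=dirty B=dirty
t=2 Suck ⇒ loc=B A=dirty B=clean
t=3 Right ⇒ loc=B A=dirty B=clean
t=4 Right ⇒ loc=B A=dirty B=clean
t=5 Suck ⇒ loc=B A=dirty B=clean
t=6 Right ⇒ loc=B A=dirty B=clean

loc=B A=dirty B=clean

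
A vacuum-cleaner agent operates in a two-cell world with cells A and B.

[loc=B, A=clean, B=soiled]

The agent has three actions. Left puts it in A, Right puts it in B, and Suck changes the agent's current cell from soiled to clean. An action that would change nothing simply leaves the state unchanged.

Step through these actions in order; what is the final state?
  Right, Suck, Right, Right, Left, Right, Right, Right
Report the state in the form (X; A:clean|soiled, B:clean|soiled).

(B; A:clean, B:clean)

Right (#1): (B; A:clean, B:soiled)
Suck (#2): (B; A:clean, B:clean)
Right (#3): (B; A:clean, B:clean)
Right (#4): (B; A:clean, B:clean)
Left (#5): (A; A:clean, B:clean)
Right (#6): (B; A:clean, B:clean)
Right (#7): (B; A:clean, B:clean)
Right (#8): (B; A:clean, B:clean)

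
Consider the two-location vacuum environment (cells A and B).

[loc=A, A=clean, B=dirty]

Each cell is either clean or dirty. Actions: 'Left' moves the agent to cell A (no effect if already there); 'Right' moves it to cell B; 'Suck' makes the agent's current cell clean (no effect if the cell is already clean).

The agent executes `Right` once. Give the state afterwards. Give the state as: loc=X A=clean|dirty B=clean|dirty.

start: loc=A A=clean B=dirty
1) do Right; now loc=B A=clean B=dirty

loc=B A=clean B=dirty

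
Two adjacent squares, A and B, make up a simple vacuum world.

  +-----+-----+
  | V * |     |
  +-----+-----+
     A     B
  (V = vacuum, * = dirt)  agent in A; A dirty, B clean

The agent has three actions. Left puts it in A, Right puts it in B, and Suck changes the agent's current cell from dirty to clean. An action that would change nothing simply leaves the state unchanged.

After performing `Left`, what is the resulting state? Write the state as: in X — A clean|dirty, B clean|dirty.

in A — A dirty, B clean

start: in A — A dirty, B clean
step 1/1 (Left): in A — A dirty, B clean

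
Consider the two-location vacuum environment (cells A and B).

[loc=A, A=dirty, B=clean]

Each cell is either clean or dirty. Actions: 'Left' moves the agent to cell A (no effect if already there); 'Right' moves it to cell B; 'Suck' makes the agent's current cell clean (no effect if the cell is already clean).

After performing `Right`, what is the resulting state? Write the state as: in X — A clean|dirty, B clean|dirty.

in B — A dirty, B clean

start: in A — A dirty, B clean
step 1/1 (Right): in B — A dirty, B clean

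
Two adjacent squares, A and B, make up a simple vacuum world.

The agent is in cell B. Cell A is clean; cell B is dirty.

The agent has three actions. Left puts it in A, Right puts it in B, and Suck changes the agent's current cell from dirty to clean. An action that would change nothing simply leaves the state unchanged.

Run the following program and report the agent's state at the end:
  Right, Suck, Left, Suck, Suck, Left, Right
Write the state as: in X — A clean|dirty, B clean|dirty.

in B — A clean, B clean

1) do Right; now in B — A clean, B dirty
2) do Suck; now in B — A clean, B clean
3) do Left; now in A — A clean, B clean
4) do Suck; now in A — A clean, B clean
5) do Suck; now in A — A clean, B clean
6) do Left; now in A — A clean, B clean
7) do Right; now in B — A clean, B clean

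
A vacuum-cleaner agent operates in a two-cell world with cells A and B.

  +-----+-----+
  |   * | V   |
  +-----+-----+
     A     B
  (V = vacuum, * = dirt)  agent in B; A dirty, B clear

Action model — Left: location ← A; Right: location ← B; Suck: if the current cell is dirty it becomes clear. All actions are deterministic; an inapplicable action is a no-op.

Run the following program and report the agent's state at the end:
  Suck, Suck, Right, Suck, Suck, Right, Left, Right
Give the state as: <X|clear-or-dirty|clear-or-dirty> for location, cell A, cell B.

<B|dirty|clear>

1) do Suck; now <B|dirty|clear>
2) do Suck; now <B|dirty|clear>
3) do Right; now <B|dirty|clear>
4) do Suck; now <B|dirty|clear>
5) do Suck; now <B|dirty|clear>
6) do Right; now <B|dirty|clear>
7) do Left; now <A|dirty|clear>
8) do Right; now <B|dirty|clear>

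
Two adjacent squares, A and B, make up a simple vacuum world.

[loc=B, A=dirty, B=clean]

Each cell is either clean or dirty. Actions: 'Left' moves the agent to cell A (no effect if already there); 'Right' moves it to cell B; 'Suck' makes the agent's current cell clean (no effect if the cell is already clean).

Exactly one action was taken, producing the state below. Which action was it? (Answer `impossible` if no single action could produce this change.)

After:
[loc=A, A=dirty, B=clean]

Left

try  Left: in A — A dirty, B clean  ← match
try Right: in B — A dirty, B clean
try  Suck: in B — A dirty, B clean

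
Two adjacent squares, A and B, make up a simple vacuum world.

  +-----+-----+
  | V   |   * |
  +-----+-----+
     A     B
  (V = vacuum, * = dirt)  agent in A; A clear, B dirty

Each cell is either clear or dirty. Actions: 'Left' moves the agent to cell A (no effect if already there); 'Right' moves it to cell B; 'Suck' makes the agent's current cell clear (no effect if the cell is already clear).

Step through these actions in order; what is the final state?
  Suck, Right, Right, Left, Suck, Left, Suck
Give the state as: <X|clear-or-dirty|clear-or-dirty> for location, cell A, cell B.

t=1 Suck ⇒ <A|clear|dirty>
t=2 Right ⇒ <B|clear|dirty>
t=3 Right ⇒ <B|clear|dirty>
t=4 Left ⇒ <A|clear|dirty>
t=5 Suck ⇒ <A|clear|dirty>
t=6 Left ⇒ <A|clear|dirty>
t=7 Suck ⇒ <A|clear|dirty>

<A|clear|dirty>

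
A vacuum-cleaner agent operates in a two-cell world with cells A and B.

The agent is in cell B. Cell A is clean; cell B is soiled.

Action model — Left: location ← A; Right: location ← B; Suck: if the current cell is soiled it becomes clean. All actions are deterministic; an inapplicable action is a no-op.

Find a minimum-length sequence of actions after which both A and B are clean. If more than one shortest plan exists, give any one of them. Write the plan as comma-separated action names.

Suck

[1] after Suck: in B — A clean, B clean
min 1: B is soiled, one Suck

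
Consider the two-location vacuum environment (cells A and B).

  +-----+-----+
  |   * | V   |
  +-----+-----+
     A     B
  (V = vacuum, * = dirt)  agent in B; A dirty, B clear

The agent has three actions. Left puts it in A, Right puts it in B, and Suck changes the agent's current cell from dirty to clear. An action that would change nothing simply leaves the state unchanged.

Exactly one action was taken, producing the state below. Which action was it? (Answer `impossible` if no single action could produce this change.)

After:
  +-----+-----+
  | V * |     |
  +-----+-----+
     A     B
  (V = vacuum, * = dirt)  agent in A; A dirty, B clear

try  Left: <A|dirty|clear>  ← match
try Right: <B|dirty|clear>
try  Suck: <B|dirty|clear>

Left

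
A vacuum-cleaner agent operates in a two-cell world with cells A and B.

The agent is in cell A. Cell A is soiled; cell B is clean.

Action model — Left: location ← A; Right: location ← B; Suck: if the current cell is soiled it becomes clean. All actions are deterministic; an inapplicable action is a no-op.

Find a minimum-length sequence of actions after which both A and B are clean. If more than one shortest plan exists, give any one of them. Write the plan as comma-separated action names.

1) do Suck; now <A|clean|clean>
min 1: A is soiled, one Suck

Suck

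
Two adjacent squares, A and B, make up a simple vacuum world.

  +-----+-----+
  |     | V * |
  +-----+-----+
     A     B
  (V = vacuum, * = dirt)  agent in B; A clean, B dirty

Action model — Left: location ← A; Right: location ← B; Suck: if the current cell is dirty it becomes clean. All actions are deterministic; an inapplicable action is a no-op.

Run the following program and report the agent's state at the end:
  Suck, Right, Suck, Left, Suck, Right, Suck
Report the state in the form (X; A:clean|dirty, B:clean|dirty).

(B; A:clean, B:clean)

t=1 Suck ⇒ (B; A:clean, B:clean)
t=2 Right ⇒ (B; A:clean, B:clean)
t=3 Suck ⇒ (B; A:clean, B:clean)
t=4 Left ⇒ (A; A:clean, B:clean)
t=5 Suck ⇒ (A; A:clean, B:clean)
t=6 Right ⇒ (B; A:clean, B:clean)
t=7 Suck ⇒ (B; A:clean, B:clean)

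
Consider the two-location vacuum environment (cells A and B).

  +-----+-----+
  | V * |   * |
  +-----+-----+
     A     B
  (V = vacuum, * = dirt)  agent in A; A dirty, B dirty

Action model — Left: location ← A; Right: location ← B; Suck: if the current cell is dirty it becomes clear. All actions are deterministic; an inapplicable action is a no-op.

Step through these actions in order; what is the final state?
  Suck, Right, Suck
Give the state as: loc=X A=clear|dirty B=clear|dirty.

1) do Suck; now loc=A A=clear B=dirty
2) do Right; now loc=B A=clear B=dirty
3) do Suck; now loc=B A=clear B=clear

loc=B A=clear B=clear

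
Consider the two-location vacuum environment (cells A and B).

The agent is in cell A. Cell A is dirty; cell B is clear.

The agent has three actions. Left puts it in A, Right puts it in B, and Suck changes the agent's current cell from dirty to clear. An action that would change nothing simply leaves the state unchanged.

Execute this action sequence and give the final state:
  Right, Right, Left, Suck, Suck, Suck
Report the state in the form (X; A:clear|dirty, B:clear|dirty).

(A; A:clear, B:clear)

t=1 Right ⇒ (B; A:dirty, B:clear)
t=2 Right ⇒ (B; A:dirty, B:clear)
t=3 Left ⇒ (A; A:dirty, B:clear)
t=4 Suck ⇒ (A; A:clear, B:clear)
t=5 Suck ⇒ (A; A:clear, B:clear)
t=6 Suck ⇒ (A; A:clear, B:clear)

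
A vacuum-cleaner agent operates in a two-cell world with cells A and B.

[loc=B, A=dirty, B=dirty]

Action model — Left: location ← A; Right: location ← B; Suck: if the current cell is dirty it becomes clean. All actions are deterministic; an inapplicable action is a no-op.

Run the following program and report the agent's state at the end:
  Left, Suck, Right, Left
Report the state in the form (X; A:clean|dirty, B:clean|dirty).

(A; A:clean, B:dirty)

Left (#1): (A; A:dirty, B:dirty)
Suck (#2): (A; A:clean, B:dirty)
Right (#3): (B; A:clean, B:dirty)
Left (#4): (A; A:clean, B:dirty)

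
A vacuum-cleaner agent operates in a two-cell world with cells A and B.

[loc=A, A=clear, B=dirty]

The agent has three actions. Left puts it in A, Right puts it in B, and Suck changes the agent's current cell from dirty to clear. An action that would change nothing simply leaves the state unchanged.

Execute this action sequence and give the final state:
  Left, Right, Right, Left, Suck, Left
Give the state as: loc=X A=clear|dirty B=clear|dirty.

step 1/6 (Left): loc=A A=clear B=dirty
step 2/6 (Right): loc=B A=clear B=dirty
step 3/6 (Right): loc=B A=clear B=dirty
step 4/6 (Left): loc=A A=clear B=dirty
step 5/6 (Suck): loc=A A=clear B=dirty
step 6/6 (Left): loc=A A=clear B=dirty

loc=A A=clear B=dirty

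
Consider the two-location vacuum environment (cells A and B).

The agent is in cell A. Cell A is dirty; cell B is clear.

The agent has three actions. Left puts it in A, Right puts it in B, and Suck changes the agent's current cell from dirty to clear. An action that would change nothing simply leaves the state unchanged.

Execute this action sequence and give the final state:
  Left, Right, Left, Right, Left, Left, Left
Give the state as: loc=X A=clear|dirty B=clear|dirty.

[1] after Left: loc=A A=dirty B=clear
[2] after Right: loc=B A=dirty B=clear
[3] after Left: loc=A A=dirty B=clear
[4] after Right: loc=B A=dirty B=clear
[5] after Left: loc=A A=dirty B=clear
[6] after Left: loc=A A=dirty B=clear
[7] after Left: loc=A A=dirty B=clear

loc=A A=dirty B=clear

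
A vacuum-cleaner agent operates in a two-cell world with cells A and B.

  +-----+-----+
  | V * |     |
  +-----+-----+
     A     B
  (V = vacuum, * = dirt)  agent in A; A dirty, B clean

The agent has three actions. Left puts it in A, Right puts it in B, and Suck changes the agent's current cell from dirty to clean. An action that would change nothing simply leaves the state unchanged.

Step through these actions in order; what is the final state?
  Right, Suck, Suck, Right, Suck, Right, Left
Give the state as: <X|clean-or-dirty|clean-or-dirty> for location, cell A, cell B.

t=1 Right ⇒ <B|dirty|clean>
t=2 Suck ⇒ <B|dirty|clean>
t=3 Suck ⇒ <B|dirty|clean>
t=4 Right ⇒ <B|dirty|clean>
t=5 Suck ⇒ <B|dirty|clean>
t=6 Right ⇒ <B|dirty|clean>
t=7 Left ⇒ <A|dirty|clean>

<A|dirty|clean>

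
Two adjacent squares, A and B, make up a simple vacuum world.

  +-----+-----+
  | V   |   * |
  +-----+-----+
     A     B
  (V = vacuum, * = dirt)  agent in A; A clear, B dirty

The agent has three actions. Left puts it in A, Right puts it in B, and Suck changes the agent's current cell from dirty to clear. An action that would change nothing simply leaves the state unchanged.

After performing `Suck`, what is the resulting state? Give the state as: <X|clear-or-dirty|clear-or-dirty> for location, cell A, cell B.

<A|clear|dirty>

start: <A|clear|dirty>
Suck (#1): <A|clear|dirty>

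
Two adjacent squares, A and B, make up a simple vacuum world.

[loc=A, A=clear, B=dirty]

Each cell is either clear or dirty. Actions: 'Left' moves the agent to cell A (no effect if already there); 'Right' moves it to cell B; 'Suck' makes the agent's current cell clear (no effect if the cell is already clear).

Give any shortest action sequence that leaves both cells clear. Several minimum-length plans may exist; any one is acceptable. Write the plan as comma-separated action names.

Right, Suck

1. Right → loc=B A=clear B=dirty
2. Suck → loc=B A=clear B=clear
min 2: go B then Suck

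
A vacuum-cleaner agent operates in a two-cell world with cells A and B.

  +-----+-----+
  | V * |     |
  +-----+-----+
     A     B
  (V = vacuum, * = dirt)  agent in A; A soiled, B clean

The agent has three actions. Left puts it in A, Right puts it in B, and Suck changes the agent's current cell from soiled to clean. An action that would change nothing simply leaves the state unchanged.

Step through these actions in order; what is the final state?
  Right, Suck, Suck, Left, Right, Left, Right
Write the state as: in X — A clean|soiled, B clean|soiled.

1) do Right; now in B — A soiled, B clean
2) do Suck; now in B — A soiled, B clean
3) do Suck; now in B — A soiled, B clean
4) do Left; now in A — A soiled, B clean
5) do Right; now in B — A soiled, B clean
6) do Left; now in A — A soiled, B clean
7) do Right; now in B — A soiled, B clean

in B — A soiled, B clean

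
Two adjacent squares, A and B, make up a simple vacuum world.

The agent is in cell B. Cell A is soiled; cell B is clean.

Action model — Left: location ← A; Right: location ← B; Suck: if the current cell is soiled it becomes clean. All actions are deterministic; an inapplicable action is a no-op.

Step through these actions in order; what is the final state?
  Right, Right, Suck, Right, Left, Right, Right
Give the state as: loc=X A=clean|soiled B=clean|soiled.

1) do Right; now loc=B A=soiled B=clean
2) do Right; now loc=B A=soiled B=clean
3) do Suck; now loc=B A=soiled B=clean
4) do Right; now loc=B A=soiled B=clean
5) do Left; now loc=A A=soiled B=clean
6) do Right; now loc=B A=soiled B=clean
7) do Right; now loc=B A=soiled B=clean

loc=B A=soiled B=clean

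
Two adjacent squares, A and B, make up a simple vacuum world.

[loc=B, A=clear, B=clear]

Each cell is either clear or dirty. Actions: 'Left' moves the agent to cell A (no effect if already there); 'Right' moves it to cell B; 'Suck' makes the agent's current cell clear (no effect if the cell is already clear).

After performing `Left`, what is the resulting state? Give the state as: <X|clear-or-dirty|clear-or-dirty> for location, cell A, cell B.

<A|clear|clear>

start: <B|clear|clear>
1. Left → <A|clear|clear>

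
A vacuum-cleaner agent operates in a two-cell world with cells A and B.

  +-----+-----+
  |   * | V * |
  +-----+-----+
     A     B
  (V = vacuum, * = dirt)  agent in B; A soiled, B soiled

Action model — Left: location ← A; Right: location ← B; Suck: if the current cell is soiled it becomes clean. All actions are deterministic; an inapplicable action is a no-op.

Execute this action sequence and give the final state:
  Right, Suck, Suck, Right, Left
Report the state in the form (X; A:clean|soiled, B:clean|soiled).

(A; A:soiled, B:clean)

[1] after Right: (B; A:soiled, B:soiled)
[2] after Suck: (B; A:soiled, B:clean)
[3] after Suck: (B; A:soiled, B:clean)
[4] after Right: (B; A:soiled, B:clean)
[5] after Left: (A; A:soiled, B:clean)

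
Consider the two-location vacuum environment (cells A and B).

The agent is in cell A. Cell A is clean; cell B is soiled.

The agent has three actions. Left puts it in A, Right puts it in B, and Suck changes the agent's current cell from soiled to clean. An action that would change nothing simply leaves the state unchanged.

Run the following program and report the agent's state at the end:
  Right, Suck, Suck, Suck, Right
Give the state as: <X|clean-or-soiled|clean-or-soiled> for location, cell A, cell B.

Right (#1): <B|clean|soiled>
Suck (#2): <B|clean|clean>
Suck (#3): <B|clean|clean>
Suck (#4): <B|clean|clean>
Right (#5): <B|clean|clean>

<B|clean|clean>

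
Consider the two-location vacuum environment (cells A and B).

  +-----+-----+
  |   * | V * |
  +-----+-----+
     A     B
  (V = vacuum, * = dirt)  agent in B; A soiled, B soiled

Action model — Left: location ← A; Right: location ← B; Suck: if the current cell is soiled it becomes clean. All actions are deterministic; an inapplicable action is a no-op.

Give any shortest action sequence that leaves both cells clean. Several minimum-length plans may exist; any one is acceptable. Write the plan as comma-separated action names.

Suck, Left, Suck

t=1 Suck ⇒ in B — A soiled, B clean
t=2 Left ⇒ in A — A soiled, B clean
t=3 Suck ⇒ in A — A clean, B clean
min 3: Suck B + move + Suck A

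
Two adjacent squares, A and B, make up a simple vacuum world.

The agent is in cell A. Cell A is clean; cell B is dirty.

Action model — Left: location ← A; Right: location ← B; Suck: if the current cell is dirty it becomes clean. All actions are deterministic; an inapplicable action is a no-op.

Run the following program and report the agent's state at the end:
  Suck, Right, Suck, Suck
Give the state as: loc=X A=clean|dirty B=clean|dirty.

Suck (#1): loc=A A=clean B=dirty
Right (#2): loc=B A=clean B=dirty
Suck (#3): loc=B A=clean B=clean
Suck (#4): loc=B A=clean B=clean

loc=B A=clean B=clean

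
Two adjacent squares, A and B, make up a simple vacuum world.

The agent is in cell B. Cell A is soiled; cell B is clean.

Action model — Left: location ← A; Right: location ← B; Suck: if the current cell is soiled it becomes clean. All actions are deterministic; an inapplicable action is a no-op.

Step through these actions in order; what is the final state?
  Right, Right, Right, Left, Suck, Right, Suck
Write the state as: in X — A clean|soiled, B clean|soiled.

1) do Right; now in B — A soiled, B clean
2) do Right; now in B — A soiled, B clean
3) do Right; now in B — A soiled, B clean
4) do Left; now in A — A soiled, B clean
5) do Suck; now in A — A clean, B clean
6) do Right; now in B — A clean, B clean
7) do Suck; now in B — A clean, B clean

in B — A clean, B clean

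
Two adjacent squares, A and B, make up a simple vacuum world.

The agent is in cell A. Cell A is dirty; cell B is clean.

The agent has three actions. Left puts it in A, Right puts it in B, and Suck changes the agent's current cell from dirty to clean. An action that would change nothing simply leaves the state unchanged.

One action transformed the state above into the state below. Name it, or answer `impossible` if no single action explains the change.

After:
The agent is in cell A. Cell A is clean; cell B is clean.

Suck

try  Left: loc=A A=dirty B=clean
try Right: loc=B A=dirty B=clean
try  Suck: loc=A A=clean B=clean  ← match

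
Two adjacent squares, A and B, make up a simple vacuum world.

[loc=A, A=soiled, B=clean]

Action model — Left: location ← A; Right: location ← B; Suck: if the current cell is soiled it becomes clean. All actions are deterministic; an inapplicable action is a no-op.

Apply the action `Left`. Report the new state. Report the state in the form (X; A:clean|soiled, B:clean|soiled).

start: (A; A:soiled, B:clean)
[1] after Left: (A; A:soiled, B:clean)

(A; A:soiled, B:clean)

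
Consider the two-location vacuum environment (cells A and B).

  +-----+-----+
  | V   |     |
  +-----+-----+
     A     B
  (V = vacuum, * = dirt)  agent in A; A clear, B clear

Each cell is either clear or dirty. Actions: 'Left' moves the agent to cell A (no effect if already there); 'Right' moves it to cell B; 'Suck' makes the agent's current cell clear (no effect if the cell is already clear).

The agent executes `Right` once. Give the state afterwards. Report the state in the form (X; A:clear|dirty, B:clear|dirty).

(B; A:clear, B:clear)

start: (A; A:clear, B:clear)
step 1/1 (Right): (B; A:clear, B:clear)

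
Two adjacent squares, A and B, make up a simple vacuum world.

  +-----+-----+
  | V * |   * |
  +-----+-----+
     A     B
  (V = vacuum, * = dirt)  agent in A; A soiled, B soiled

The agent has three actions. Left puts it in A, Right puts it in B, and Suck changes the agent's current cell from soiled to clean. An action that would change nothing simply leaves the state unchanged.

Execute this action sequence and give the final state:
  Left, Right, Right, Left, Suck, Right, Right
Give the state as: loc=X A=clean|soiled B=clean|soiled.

1) do Left; now loc=A A=soiled B=soiled
2) do Right; now loc=B A=soiled B=soiled
3) do Right; now loc=B A=soiled B=soiled
4) do Left; now loc=A A=soiled B=soiled
5) do Suck; now loc=A A=clean B=soiled
6) do Right; now loc=B A=clean B=soiled
7) do Right; now loc=B A=clean B=soiled

loc=B A=clean B=soiled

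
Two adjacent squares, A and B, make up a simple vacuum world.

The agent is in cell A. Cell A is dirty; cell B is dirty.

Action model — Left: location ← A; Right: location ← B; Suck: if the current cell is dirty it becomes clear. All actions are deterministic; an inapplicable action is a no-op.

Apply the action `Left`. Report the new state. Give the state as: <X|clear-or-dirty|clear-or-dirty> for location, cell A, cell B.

start: <A|dirty|dirty>
t=1 Left ⇒ <A|dirty|dirty>

<A|dirty|dirty>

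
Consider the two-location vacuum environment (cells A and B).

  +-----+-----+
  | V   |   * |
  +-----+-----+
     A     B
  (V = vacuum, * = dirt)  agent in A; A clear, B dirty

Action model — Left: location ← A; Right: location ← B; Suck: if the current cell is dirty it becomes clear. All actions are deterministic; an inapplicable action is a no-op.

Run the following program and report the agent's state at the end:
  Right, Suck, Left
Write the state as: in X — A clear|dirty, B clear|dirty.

in A — A clear, B clear

t=1 Right ⇒ in B — A clear, B dirty
t=2 Suck ⇒ in B — A clear, B clear
t=3 Left ⇒ in A — A clear, B clear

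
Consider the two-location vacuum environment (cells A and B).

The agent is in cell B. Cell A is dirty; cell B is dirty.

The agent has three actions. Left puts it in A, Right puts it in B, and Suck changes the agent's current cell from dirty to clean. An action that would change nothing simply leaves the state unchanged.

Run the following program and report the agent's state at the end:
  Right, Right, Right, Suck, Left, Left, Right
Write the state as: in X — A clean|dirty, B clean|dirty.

t=1 Right ⇒ in B — A dirty, B dirty
t=2 Right ⇒ in B — A dirty, B dirty
t=3 Right ⇒ in B — A dirty, B dirty
t=4 Suck ⇒ in B — A dirty, B clean
t=5 Left ⇒ in A — A dirty, B clean
t=6 Left ⇒ in A — A dirty, B clean
t=7 Right ⇒ in B — A dirty, B clean

in B — A dirty, B clean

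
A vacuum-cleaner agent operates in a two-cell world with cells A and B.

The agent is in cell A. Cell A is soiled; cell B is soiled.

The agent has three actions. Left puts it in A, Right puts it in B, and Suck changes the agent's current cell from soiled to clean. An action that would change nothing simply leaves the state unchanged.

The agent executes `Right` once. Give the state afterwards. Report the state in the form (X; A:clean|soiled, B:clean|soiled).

start: (A; A:soiled, B:soiled)
1. Right → (B; A:soiled, B:soiled)

(B; A:soiled, B:soiled)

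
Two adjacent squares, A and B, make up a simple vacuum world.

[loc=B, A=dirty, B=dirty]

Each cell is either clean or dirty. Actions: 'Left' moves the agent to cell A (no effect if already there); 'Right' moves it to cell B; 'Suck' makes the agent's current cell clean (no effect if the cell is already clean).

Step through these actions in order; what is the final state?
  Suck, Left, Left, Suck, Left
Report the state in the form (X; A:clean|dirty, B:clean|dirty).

1. Suck → (B; A:dirty, B:clean)
2. Left → (A; A:dirty, B:clean)
3. Left → (A; A:dirty, B:clean)
4. Suck → (A; A:clean, B:clean)
5. Left → (A; A:clean, B:clean)

(A; A:clean, B:clean)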